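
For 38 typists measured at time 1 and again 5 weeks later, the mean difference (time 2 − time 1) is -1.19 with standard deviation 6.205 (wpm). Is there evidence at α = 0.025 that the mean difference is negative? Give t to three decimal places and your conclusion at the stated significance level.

t = -1.182; fail to reject H0

H0: μ_d = 0; H1: μ_d < 0 (paired t-test on the differences, left-tailed).
t = d̄/(s_d/√n) = -1.19/(6.205/√38) = -1.182
df = n − 1 = 37
p-value = P(T ≤ -1.182) ≈ 0.1223
Since p ≈ 0.1223 > α = 0.025, fail to reject H0; the data do not provide sufficient evidence against H0.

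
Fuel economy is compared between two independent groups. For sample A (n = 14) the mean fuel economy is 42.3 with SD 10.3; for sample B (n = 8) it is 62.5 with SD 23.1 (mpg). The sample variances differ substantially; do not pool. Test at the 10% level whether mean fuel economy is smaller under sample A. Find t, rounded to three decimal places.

Let group 1 = sample A, group 2 = sample B. H0: μ_1 = μ_2; H1: μ_1 < μ_2 (Welch's two-sample t-test, left-tailed).
t = (x̄_1 − x̄_2)/√(s_1²/n_1 + s_2²/n_2) = (42.3 − 62.5)/√(10.3²/14 + 23.1²/8) = -2.344
Welch–Satterthwaite df ≈ 8.62
p-value = P(T ≤ -2.344) ≈ 0.0225
Since p ≈ 0.0225 < α = 0.1, reject H0; the evidence is statistically significant.

-2.344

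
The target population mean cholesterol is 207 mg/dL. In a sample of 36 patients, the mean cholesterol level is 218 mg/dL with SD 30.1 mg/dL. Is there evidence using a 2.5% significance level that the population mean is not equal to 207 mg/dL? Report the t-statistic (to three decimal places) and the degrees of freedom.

t = 2.193, df = 35

H0: μ = 207; H1: μ ≠ 207 (one-sample t-test, two-sided).
t = (x̄ − μ₀)/(s/√n) = (218 − 207)/(30.1/√36) = 2.193
df = n − 1 = 35
Two-sided p-value ≈ 0.035
Since p ≈ 0.035 > α = 0.025, fail to reject H0; the evidence is not statistically significant.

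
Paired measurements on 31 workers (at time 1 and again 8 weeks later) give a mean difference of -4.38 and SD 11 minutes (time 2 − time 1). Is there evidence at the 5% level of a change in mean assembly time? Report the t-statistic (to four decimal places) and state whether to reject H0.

t = -2.2170; reject H0

H0: μ_d = 0; H1: μ_d ≠ 0 (paired t-test on the differences, two-sided).
t = d̄/(s_d/√n) = -4.38/(11/√31) = -2.2170
df = n − 1 = 30
Two-sided p-value ≈ 0.0343
Since p ≈ 0.0343 < α = 0.05, reject H0; the evidence is statistically significant.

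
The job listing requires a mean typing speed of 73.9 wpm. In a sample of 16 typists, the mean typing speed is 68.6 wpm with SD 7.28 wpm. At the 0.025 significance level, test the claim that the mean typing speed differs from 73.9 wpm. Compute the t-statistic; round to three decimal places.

-2.912

H0: μ = 73.9; H1: μ ≠ 73.9 (one-sample t-test, two-sided).
t = (x̄ − μ₀)/(s/√n) = (68.6 − 73.9)/(7.28/√16) = -2.912
df = n − 1 = 15
Two-sided p-value ≈ 0.011
Since p ≈ 0.011 < α = 0.025, reject H0; the evidence is statistically significant.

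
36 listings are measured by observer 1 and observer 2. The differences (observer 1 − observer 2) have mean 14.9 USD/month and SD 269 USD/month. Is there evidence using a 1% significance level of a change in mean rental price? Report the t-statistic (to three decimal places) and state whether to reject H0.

t = 0.332; fail to reject H0

H0: μ_d = 0; H1: μ_d ≠ 0 (paired t-test on the differences, two-sided).
t = d̄/(s_d/√n) = 14.9/(269/√36) = 0.332
df = n − 1 = 35
Two-sided p-value ≈ 0.742
Since p ≈ 0.742 > α = 0.01, fail to reject H0; the data do not provide sufficient evidence against H0.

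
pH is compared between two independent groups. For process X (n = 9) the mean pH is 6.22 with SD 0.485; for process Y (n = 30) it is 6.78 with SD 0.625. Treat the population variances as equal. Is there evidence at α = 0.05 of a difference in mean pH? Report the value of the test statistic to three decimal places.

-2.466

Let group 1 = process X, group 2 = process Y. H0: μ_1 = μ_2; H1: μ_1 ≠ μ_2 (two-sample pooled-variance t-test, two-sided).
s_p² = [(9−1)·0.485² + (30−1)·0.625²]/(9+30−2) = 0.357025
t = (6.22 − 6.78)/√[0.357025·(1/9 + 1/30)] = -2.466
df = n₁ + n₂ − 2 = 37
Two-sided p-value ≈ 0.018
Since p ≈ 0.018 < α = 0.05, reject H0; the data support H1.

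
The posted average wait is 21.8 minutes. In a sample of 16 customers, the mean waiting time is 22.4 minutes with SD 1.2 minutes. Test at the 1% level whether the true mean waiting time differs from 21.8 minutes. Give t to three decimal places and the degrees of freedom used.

H0: μ = 21.8; H1: μ ≠ 21.8 (one-sample t-test, two-sided).
t = (x̄ − μ₀)/(s/√n) = (22.4 − 21.8)/(1.2/√16) = 2.000
df = n − 1 = 15
Two-sided p-value ≈ 0.064
Since p ≈ 0.064 > α = 0.01, fail to reject H0; the evidence is not statistically significant.

t = 2.000, df = 15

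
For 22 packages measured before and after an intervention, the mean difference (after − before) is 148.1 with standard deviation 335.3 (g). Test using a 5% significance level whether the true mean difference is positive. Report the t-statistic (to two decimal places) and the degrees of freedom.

t = 2.07, df = 21

H0: μ_d = 0; H1: μ_d > 0 (paired t-test on the differences, right-tailed).
t = d̄/(s_d/√n) = 148.1/(335.3/√22) = 2.07
df = n − 1 = 21
p-value = P(T ≥ 2.07) ≈ 0.025
Since p ≈ 0.025 < α = 0.05, reject H0; the data support H1.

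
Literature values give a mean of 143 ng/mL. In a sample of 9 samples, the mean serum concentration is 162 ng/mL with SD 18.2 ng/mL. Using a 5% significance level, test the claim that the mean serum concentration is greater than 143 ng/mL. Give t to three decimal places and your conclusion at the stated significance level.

H0: μ = 143; H1: μ > 143 (one-sample t-test, right-tailed).
t = (x̄ − μ₀)/(s/√n) = (162 − 143)/(18.2/√9) = 3.132
df = n − 1 = 8
p-value = P(T ≥ 3.132) ≈ 0.007
Since p ≈ 0.007 < α = 0.05, reject H0; the evidence is statistically significant.

t = 3.132; reject H0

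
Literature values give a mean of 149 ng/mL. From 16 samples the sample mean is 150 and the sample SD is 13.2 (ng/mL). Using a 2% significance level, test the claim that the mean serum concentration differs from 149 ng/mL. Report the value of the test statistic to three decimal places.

0.303

H0: μ = 149; H1: μ ≠ 149 (one-sample t-test, two-sided).
t = (x̄ − μ₀)/(s/√n) = (150 − 149)/(13.2/√16) = 0.303
df = n − 1 = 15
Two-sided p-value ≈ 0.7660
Since p ≈ 0.7660 > α = 0.02, fail to reject H0; the evidence is not statistically significant.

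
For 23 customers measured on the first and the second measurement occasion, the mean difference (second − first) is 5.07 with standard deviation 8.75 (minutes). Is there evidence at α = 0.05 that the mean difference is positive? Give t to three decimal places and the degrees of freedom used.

t = 2.779, df = 22

H0: μ_d = 0; H1: μ_d > 0 (paired t-test on the differences, right-tailed).
t = d̄/(s_d/√n) = 5.07/(8.75/√23) = 2.779
df = n − 1 = 22
p-value = P(T ≥ 2.779) ≈ 0.005
Since p ≈ 0.005 < α = 0.05, reject H0; the evidence is statistically significant.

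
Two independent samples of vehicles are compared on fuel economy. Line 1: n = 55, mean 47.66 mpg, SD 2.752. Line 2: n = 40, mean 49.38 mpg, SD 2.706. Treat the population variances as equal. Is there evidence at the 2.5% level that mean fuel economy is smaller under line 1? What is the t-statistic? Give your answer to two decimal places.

Let group 1 = line 1, group 2 = line 2. H0: μ_1 = μ_2; H1: μ_1 < μ_2 (two-sample pooled-variance t-test, left-tailed).
s_p² = [(55−1)·2.752² + (40−1)·2.706²]/(55+40−2) = 7.46822
t = (47.66 − 49.38)/√[7.46822·(1/55 + 1/40)] = -3.03
df = n₁ + n₂ − 2 = 93
p-value = P(T ≤ -3.03) ≈ 0.002
Since p ≈ 0.002 < α = 0.025, reject H0; the data support H1.

-3.03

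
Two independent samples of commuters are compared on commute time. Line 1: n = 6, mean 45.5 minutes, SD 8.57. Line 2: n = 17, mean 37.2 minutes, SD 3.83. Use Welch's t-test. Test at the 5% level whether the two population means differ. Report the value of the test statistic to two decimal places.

2.29

Let group 1 = line 1, group 2 = line 2. H0: μ_1 = μ_2; H1: μ_1 ≠ μ_2 (Welch's two-sample t-test, two-sided).
t = (x̄_1 − x̄_2)/√(s_1²/n_1 + s_2²/n_2) = (45.5 − 37.2)/√(8.57²/6 + 3.83²/17) = 2.29
Welch–Satterthwaite df ≈ 5.72
Two-sided p-value ≈ 0.0638
Since p ≈ 0.0638 > α = 0.05, fail to reject H0; the evidence is not statistically significant.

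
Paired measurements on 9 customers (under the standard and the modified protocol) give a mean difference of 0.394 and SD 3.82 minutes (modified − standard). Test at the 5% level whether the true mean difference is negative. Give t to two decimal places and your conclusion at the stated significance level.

t = 0.31; fail to reject H0

H0: μ_d = 0; H1: μ_d < 0 (paired t-test on the differences, left-tailed).
t = d̄/(s_d/√n) = 0.394/(3.82/√9) = 0.31
df = n − 1 = 8
p-value = P(T ≤ 0.31) ≈ 0.6175
Since p ≈ 0.6175 > α = 0.05, fail to reject H0; the data do not provide sufficient evidence against H0.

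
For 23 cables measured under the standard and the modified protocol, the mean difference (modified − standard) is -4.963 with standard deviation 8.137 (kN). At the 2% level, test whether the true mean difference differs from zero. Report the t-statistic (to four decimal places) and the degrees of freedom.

H0: μ_d = 0; H1: μ_d ≠ 0 (paired t-test on the differences, two-sided).
t = d̄/(s_d/√n) = -4.963/(8.137/√23) = -2.9251
df = n − 1 = 22
Two-sided p-value ≈ 0.0078
Since p ≈ 0.0078 < α = 0.02, reject H0; the data support H1.

t = -2.9251, df = 22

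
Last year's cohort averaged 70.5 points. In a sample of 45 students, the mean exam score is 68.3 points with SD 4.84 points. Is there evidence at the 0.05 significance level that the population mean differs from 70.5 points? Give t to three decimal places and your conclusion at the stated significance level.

H0: μ = 70.5; H1: μ ≠ 70.5 (one-sample t-test, two-sided).
t = (x̄ − μ₀)/(s/√n) = (68.3 − 70.5)/(4.84/√45) = -3.049
df = n − 1 = 44
Two-sided p-value ≈ 0.004
Since p ≈ 0.004 < α = 0.05, reject H0; the data support H1.

t = -3.049; reject H0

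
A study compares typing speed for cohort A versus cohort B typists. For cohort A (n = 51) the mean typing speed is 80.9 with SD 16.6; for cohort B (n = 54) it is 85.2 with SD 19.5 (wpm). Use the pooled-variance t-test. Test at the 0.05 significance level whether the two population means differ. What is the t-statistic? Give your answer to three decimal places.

-1.213

Let group 1 = cohort A, group 2 = cohort B. H0: μ_1 = μ_2; H1: μ_1 ≠ μ_2 (two-sample pooled-variance t-test, two-sided).
s_p² = [(51−1)·16.6² + (54−1)·19.5²]/(51+54−2) = 329.43
t = (80.9 − 85.2)/√[329.43·(1/51 + 1/54)] = -1.213
df = n₁ + n₂ − 2 = 103
Two-sided p-value ≈ 0.2278
Since p ≈ 0.2278 > α = 0.05, fail to reject H0; the evidence is not statistically significant.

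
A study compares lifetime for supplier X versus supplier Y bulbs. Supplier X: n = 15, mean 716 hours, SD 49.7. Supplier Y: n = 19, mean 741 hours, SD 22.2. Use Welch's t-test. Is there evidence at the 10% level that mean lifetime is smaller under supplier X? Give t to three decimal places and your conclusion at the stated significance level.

Let group 1 = supplier X, group 2 = supplier Y. H0: μ_1 = μ_2; H1: μ_1 < μ_2 (Welch's two-sample t-test, left-tailed).
t = (x̄_1 − x̄_2)/√(s_1²/n_1 + s_2²/n_2) = (716 − 741)/√(49.7²/15 + 22.2²/19) = -1.811
Welch–Satterthwaite df ≈ 18.40
p-value = P(T ≤ -1.811) ≈ 0.0433
Since p ≈ 0.0433 < α = 0.1, reject H0; the data support H1.

t = -1.811; reject H0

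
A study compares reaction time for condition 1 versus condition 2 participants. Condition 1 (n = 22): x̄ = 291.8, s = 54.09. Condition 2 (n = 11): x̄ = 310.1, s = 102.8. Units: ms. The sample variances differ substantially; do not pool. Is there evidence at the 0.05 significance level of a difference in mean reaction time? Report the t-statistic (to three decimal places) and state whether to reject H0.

t = -0.553; fail to reject H0

Let group 1 = condition 1, group 2 = condition 2. H0: μ_1 = μ_2; H1: μ_1 ≠ μ_2 (Welch's two-sample t-test, two-sided).
t = (x̄_1 − x̄_2)/√(s_1²/n_1 + s_2²/n_2) = (291.8 − 310.1)/√(54.09²/22 + 102.8²/11) = -0.553
Welch–Satterthwaite df ≈ 12.84
Two-sided p-value ≈ 0.5895
Since p ≈ 0.5895 > α = 0.05, fail to reject H0; the data do not provide sufficient evidence against H0.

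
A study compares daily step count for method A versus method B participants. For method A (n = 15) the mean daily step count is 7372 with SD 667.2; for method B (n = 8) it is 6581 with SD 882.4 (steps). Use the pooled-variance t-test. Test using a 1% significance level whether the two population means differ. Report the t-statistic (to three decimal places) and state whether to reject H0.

Let group 1 = method A, group 2 = method B. H0: μ_1 = μ_2; H1: μ_1 ≠ μ_2 (two-sample pooled-variance t-test, two-sided).
s_p² = [(15−1)·667.2² + (8−1)·882.4²]/(15+8−2) = 556314
t = (7372 − 6581)/√[556314·(1/15 + 1/8)] = 2.422
df = n₁ + n₂ − 2 = 21
Two-sided p-value ≈ 0.0245
Since p ≈ 0.0245 > α = 0.01, fail to reject H0; the data do not provide sufficient evidence against H0.

t = 2.422; fail to reject H0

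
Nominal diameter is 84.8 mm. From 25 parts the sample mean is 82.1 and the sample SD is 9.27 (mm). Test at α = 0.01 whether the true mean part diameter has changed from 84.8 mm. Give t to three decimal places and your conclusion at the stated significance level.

t = -1.456; fail to reject H0

H0: μ = 84.8; H1: μ ≠ 84.8 (one-sample t-test, two-sided).
t = (x̄ − μ₀)/(s/√n) = (82.1 − 84.8)/(9.27/√25) = -1.456
df = n − 1 = 24
Two-sided p-value ≈ 0.1583
Since p ≈ 0.1583 > α = 0.01, fail to reject H0; the data do not provide sufficient evidence against H0.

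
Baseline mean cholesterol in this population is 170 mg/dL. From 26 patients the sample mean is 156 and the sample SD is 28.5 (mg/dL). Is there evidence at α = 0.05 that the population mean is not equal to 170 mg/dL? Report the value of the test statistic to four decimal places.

H0: μ = 170; H1: μ ≠ 170 (one-sample t-test, two-sided).
t = (x̄ − μ₀)/(s/√n) = (156 − 170)/(28.5/√26) = -2.5048
df = n − 1 = 25
Two-sided p-value ≈ 0.0191
Since p ≈ 0.0191 < α = 0.05, reject H0; the data support H1.

-2.5048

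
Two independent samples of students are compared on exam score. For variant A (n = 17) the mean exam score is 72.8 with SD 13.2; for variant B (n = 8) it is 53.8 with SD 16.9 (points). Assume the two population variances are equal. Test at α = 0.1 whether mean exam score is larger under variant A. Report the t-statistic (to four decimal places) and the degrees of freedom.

t = 3.0717, df = 23

Let group 1 = variant A, group 2 = variant B. H0: μ_1 = μ_2; H1: μ_1 > μ_2 (two-sample pooled-variance t-test, right-tailed).
s_p² = [(17−1)·13.2² + (8−1)·16.9²]/(17+8−2) = 208.135
t = (72.8 − 53.8)/√[208.135·(1/17 + 1/8)] = 3.0717
df = n₁ + n₂ − 2 = 23
p-value = P(T ≥ 3.0717) ≈ 0.003
Since p ≈ 0.003 < α = 0.1, reject H0; the evidence is statistically significant.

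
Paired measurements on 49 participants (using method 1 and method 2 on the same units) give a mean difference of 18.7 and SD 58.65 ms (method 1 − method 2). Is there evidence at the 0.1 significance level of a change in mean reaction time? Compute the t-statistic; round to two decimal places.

H0: μ_d = 0; H1: μ_d ≠ 0 (paired t-test on the differences, two-sided).
t = d̄/(s_d/√n) = 18.7/(58.65/√49) = 2.23
df = n − 1 = 48
Two-sided p-value ≈ 0.030
Since p ≈ 0.030 < α = 0.1, reject H0; the data support H1.

2.23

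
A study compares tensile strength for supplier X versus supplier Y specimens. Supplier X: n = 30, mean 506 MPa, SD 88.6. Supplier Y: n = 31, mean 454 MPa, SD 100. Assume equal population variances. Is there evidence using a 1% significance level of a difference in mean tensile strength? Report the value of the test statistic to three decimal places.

Let group 1 = supplier X, group 2 = supplier Y. H0: μ_1 = μ_2; H1: μ_1 ≠ μ_2 (two-sample pooled-variance t-test, two-sided).
s_p² = [(30−1)·88.6² + (31−1)·100²]/(30+31−2) = 8943.2
t = (506 − 454)/√[8943.2·(1/30 + 1/31)] = 2.147
df = n₁ + n₂ − 2 = 59
Two-sided p-value ≈ 0.0359
Since p ≈ 0.0359 > α = 0.01, fail to reject H0; the evidence is not statistically significant.

2.147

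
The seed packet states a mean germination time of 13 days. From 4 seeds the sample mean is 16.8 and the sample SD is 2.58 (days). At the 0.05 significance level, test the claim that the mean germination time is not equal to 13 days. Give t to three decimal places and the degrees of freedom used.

H0: μ = 13; H1: μ ≠ 13 (one-sample t-test, two-sided).
t = (x̄ − μ₀)/(s/√n) = (16.8 − 13)/(2.58/√4) = 2.946
df = n − 1 = 3
Two-sided p-value ≈ 0.060
Since p ≈ 0.060 > α = 0.05, fail to reject H0; the evidence is not statistically significant.

t = 2.946, df = 3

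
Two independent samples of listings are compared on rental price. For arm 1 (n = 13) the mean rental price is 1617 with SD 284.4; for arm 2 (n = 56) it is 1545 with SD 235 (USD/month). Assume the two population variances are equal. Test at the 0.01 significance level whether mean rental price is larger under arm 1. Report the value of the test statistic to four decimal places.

0.9562

Let group 1 = arm 1, group 2 = arm 2. H0: μ_1 = μ_2; H1: μ_1 > μ_2 (two-sample pooled-variance t-test, right-tailed).
s_p² = [(13−1)·284.4² + (56−1)·235²]/(13+56−2) = 59820.5
t = (1617 − 1545)/√[59820.5·(1/13 + 1/56)] = 0.9562
df = n₁ + n₂ − 2 = 67
p-value = P(T ≥ 0.9562) ≈ 0.1712
Since p ≈ 0.1712 > α = 0.01, fail to reject H0; the evidence is not statistically significant.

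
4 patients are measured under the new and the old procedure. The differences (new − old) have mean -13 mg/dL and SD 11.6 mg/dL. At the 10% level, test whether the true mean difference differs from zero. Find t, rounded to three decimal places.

-2.241

H0: μ_d = 0; H1: μ_d ≠ 0 (paired t-test on the differences, two-sided).
t = d̄/(s_d/√n) = -13/(11.6/√4) = -2.241
df = n − 1 = 3
Two-sided p-value ≈ 0.1108
Since p ≈ 0.1108 > α = 0.1, fail to reject H0; the evidence is not statistically significant.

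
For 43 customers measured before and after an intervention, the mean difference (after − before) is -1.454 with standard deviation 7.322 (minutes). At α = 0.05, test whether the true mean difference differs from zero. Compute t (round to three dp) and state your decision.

t = -1.302; fail to reject H0

H0: μ_d = 0; H1: μ_d ≠ 0 (paired t-test on the differences, two-sided).
t = d̄/(s_d/√n) = -1.454/(7.322/√43) = -1.302
df = n − 1 = 42
Two-sided p-value ≈ 0.2000
Since p ≈ 0.2000 > α = 0.05, fail to reject H0; the data do not provide sufficient evidence against H0.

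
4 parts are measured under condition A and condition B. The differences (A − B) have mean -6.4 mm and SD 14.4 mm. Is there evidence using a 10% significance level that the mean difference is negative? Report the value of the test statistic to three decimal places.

H0: μ_d = 0; H1: μ_d < 0 (paired t-test on the differences, left-tailed).
t = d̄/(s_d/√n) = -6.4/(14.4/√4) = -0.889
df = n − 1 = 3
p-value = P(T ≤ -0.889) ≈ 0.2198
Since p ≈ 0.2198 > α = 0.1, fail to reject H0; the data do not provide sufficient evidence against H0.

-0.889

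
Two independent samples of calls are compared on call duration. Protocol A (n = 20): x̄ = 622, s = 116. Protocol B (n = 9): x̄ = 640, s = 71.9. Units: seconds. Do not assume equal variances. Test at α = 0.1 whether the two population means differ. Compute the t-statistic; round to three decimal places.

Let group 1 = protocol A, group 2 = protocol B. H0: μ_1 = μ_2; H1: μ_1 ≠ μ_2 (Welch's two-sample t-test, two-sided).
t = (x̄_1 − x̄_2)/√(s_1²/n_1 + s_2²/n_2) = (622 − 640)/√(116²/20 + 71.9²/9) = -0.510
Welch–Satterthwaite df ≈ 23.91
Two-sided p-value ≈ 0.6149
Since p ≈ 0.6149 > α = 0.1, fail to reject H0; the data do not provide sufficient evidence against H0.

-0.510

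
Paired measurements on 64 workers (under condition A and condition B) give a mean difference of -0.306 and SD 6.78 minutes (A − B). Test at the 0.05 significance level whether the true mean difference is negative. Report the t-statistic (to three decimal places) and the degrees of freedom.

t = -0.361, df = 63

H0: μ_d = 0; H1: μ_d < 0 (paired t-test on the differences, left-tailed).
t = d̄/(s_d/√n) = -0.306/(6.78/√64) = -0.361
df = n − 1 = 63
p-value = P(T ≤ -0.361) ≈ 0.3596
Since p ≈ 0.3596 > α = 0.05, fail to reject H0; the evidence is not statistically significant.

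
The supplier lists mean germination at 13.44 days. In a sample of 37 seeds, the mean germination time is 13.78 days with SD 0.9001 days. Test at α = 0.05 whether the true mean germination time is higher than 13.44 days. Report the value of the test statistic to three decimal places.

H0: μ = 13.44; H1: μ > 13.44 (one-sample t-test, right-tailed).
t = (x̄ − μ₀)/(s/√n) = (13.78 − 13.44)/(0.9001/√37) = 2.298
df = n − 1 = 36
p-value = P(T ≥ 2.298) ≈ 0.0137
Since p ≈ 0.0137 < α = 0.05, reject H0; the evidence is statistically significant.

2.298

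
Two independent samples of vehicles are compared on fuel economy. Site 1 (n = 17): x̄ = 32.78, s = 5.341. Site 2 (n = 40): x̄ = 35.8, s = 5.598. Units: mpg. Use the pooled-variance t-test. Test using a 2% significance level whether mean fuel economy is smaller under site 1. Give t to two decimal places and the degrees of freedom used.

t = -1.89, df = 55

Let group 1 = site 1, group 2 = site 2. H0: μ_1 = μ_2; H1: μ_1 < μ_2 (two-sample pooled-variance t-test, left-tailed).
s_p² = [(17−1)·5.341² + (40−1)·5.598²]/(17+40−2) = 30.5198
t = (32.78 − 35.8)/√[30.5198·(1/17 + 1/40)] = -1.89
df = n₁ + n₂ − 2 = 55
p-value = P(T ≤ -1.89) ≈ 0.032
Since p ≈ 0.032 > α = 0.02, fail to reject H0; the data do not provide sufficient evidence against H0.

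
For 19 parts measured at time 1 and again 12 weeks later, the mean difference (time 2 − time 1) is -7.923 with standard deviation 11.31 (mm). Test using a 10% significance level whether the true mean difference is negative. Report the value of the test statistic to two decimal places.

H0: μ_d = 0; H1: μ_d < 0 (paired t-test on the differences, left-tailed).
t = d̄/(s_d/√n) = -7.923/(11.31/√19) = -3.05
df = n − 1 = 18
p-value = P(T ≤ -3.05) ≈ 0.0034
Since p ≈ 0.0034 < α = 0.1, reject H0; the evidence is statistically significant.

-3.05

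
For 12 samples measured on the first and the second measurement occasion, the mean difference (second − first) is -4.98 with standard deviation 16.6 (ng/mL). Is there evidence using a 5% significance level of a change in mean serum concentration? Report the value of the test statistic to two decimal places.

-1.04

H0: μ_d = 0; H1: μ_d ≠ 0 (paired t-test on the differences, two-sided).
t = d̄/(s_d/√n) = -4.98/(16.6/√12) = -1.04
df = n − 1 = 11
Two-sided p-value ≈ 0.321
Since p ≈ 0.321 > α = 0.05, fail to reject H0; the evidence is not statistically significant.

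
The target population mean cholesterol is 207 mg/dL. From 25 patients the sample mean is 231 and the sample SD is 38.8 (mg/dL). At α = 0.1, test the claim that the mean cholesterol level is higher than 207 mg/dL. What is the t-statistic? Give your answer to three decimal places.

3.093

H0: μ = 207; H1: μ > 207 (one-sample t-test, right-tailed).
t = (x̄ − μ₀)/(s/√n) = (231 − 207)/(38.8/√25) = 3.093
df = n − 1 = 24
p-value = P(T ≥ 3.093) ≈ 0.002
Since p ≈ 0.002 < α = 0.1, reject H0; the evidence is statistically significant.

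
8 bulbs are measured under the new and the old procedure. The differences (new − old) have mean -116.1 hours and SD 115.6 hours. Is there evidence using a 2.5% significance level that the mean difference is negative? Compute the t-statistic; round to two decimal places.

H0: μ_d = 0; H1: μ_d < 0 (paired t-test on the differences, left-tailed).
t = d̄/(s_d/√n) = -116.1/(115.6/√8) = -2.84
df = n − 1 = 7
p-value = P(T ≤ -2.84) ≈ 0.013
Since p ≈ 0.013 < α = 0.025, reject H0; the data support H1.

-2.84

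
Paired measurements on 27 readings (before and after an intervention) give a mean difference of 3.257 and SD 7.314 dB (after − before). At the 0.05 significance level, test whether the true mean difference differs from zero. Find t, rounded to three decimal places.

2.314

H0: μ_d = 0; H1: μ_d ≠ 0 (paired t-test on the differences, two-sided).
t = d̄/(s_d/√n) = 3.257/(7.314/√27) = 2.314
df = n − 1 = 26
Two-sided p-value ≈ 0.0288
Since p ≈ 0.0288 < α = 0.05, reject H0; the evidence is statistically significant.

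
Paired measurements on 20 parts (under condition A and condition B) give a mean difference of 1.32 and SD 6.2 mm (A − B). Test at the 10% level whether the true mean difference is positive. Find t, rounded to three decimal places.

H0: μ_d = 0; H1: μ_d > 0 (paired t-test on the differences, right-tailed).
t = d̄/(s_d/√n) = 1.32/(6.2/√20) = 0.952
df = n − 1 = 19
p-value = P(T ≥ 0.952) ≈ 0.176
Since p ≈ 0.176 > α = 0.1, fail to reject H0; the data do not provide sufficient evidence against H0.

0.952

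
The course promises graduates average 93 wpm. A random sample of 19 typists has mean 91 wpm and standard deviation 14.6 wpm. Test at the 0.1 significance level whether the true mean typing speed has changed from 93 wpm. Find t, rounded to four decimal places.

H0: μ = 93; H1: μ ≠ 93 (one-sample t-test, two-sided).
t = (x̄ − μ₀)/(s/√n) = (91 − 93)/(14.6/√19) = -0.5971
df = n − 1 = 18
Two-sided p-value ≈ 0.558
Since p ≈ 0.558 > α = 0.1, fail to reject H0; the data do not provide sufficient evidence against H0.

-0.5971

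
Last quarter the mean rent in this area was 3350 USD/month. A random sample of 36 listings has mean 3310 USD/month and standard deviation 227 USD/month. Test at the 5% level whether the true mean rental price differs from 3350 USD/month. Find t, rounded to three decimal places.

-1.057

H0: μ = 3350; H1: μ ≠ 3350 (one-sample t-test, two-sided).
t = (x̄ − μ₀)/(s/√n) = (3310 − 3350)/(227/√36) = -1.057
df = n − 1 = 35
Two-sided p-value ≈ 0.298
Since p ≈ 0.298 > α = 0.05, fail to reject H0; the evidence is not statistically significant.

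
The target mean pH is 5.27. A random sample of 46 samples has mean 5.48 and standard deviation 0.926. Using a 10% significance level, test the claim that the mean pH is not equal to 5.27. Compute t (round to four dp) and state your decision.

H0: μ = 5.27; H1: μ ≠ 5.27 (one-sample t-test, two-sided).
t = (x̄ − μ₀)/(s/√n) = (5.48 − 5.27)/(0.926/√46) = 1.5381
df = n − 1 = 45
Two-sided p-value ≈ 0.1310
Since p ≈ 0.1310 > α = 0.1, fail to reject H0; the evidence is not statistically significant.

t = 1.5381; fail to reject H0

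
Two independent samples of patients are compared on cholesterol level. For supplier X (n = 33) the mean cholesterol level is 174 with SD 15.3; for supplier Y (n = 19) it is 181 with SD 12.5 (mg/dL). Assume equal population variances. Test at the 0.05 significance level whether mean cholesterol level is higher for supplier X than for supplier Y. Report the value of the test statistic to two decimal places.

-1.69

Let group 1 = supplier X, group 2 = supplier Y. H0: μ_1 = μ_2; H1: μ_1 > μ_2 (two-sample pooled-variance t-test, right-tailed).
s_p² = [(33−1)·15.3² + (19−1)·12.5²]/(33+19−2) = 206.068
t = (174 − 181)/√[206.068·(1/33 + 1/19)] = -1.69
df = n₁ + n₂ − 2 = 50
p-value = P(T ≥ -1.69) ≈ 0.952
Since p ≈ 0.952 > α = 0.05, fail to reject H0; the evidence is not statistically significant.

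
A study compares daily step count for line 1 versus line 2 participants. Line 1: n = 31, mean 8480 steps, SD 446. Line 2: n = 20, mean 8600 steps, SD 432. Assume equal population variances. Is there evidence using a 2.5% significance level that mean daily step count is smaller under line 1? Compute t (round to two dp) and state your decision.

Let group 1 = line 1, group 2 = line 2. H0: μ_1 = μ_2; H1: μ_1 < μ_2 (two-sample pooled-variance t-test, left-tailed).
s_p² = [(31−1)·446² + (20−1)·432²]/(31+20−2) = 194150
t = (8480 − 8600)/√[194150·(1/31 + 1/20)] = -0.95
df = n₁ + n₂ − 2 = 49
p-value = P(T ≤ -0.95) ≈ 0.1735
Since p ≈ 0.1735 > α = 0.025, fail to reject H0; the evidence is not statistically significant.

t = -0.95; fail to reject H0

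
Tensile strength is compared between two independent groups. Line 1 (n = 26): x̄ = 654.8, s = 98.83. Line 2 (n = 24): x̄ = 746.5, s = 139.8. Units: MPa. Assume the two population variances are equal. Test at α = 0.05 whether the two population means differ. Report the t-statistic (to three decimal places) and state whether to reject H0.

t = -2.695; reject H0

Let group 1 = line 1, group 2 = line 2. H0: μ_1 = μ_2; H1: μ_1 ≠ μ_2 (two-sample pooled-variance t-test, two-sided).
s_p² = [(26−1)·98.83² + (24−1)·139.8²]/(26+24−2) = 14452
t = (654.8 − 746.5)/√[14452·(1/26 + 1/24)] = -2.695
df = n₁ + n₂ − 2 = 48
Two-sided p-value ≈ 0.0097
Since p ≈ 0.0097 < α = 0.05, reject H0; the evidence is statistically significant.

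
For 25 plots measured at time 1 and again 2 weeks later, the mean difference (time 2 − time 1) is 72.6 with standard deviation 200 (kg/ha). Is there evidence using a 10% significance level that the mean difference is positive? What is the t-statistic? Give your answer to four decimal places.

1.8150

H0: μ_d = 0; H1: μ_d > 0 (paired t-test on the differences, right-tailed).
t = d̄/(s_d/√n) = 72.6/(200/√25) = 1.8150
df = n − 1 = 24
p-value = P(T ≥ 1.8150) ≈ 0.0410
Since p ≈ 0.0410 < α = 0.1, reject H0; the evidence is statistically significant.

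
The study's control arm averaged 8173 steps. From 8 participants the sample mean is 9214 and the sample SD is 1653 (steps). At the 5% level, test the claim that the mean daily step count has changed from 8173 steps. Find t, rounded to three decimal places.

H0: μ = 8173; H1: μ ≠ 8173 (one-sample t-test, two-sided).
t = (x̄ − μ₀)/(s/√n) = (9214 − 8173)/(1653/√8) = 1.781
df = n − 1 = 7
Two-sided p-value ≈ 0.1181
Since p ≈ 0.1181 > α = 0.05, fail to reject H0; the evidence is not statistically significant.

1.781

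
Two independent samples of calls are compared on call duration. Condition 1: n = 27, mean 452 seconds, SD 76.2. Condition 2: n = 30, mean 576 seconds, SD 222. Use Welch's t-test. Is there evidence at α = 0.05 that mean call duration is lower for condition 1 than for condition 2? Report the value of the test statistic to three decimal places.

Let group 1 = condition 1, group 2 = condition 2. H0: μ_1 = μ_2; H1: μ_1 < μ_2 (Welch's two-sample t-test, left-tailed).
t = (x̄_1 − x̄_2)/√(s_1²/n_1 + s_2²/n_2) = (452 − 576)/√(76.2²/27 + 222²/30) = -2.877
Welch–Satterthwaite df ≈ 36.39
p-value = P(T ≤ -2.877) ≈ 0.003
Since p ≈ 0.003 < α = 0.05, reject H0; the evidence is statistically significant.

-2.877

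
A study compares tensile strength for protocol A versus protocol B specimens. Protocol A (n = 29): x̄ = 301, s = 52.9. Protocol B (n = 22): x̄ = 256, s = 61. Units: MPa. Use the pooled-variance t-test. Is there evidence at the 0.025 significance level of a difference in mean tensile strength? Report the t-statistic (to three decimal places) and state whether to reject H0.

Let group 1 = protocol A, group 2 = protocol B. H0: μ_1 = μ_2; H1: μ_1 ≠ μ_2 (two-sample pooled-variance t-test, two-sided).
s_p² = [(29−1)·52.9² + (22−1)·61²]/(29+22−2) = 3193.81
t = (301 − 256)/√[3193.81·(1/29 + 1/22)] = 2.816
df = n₁ + n₂ − 2 = 49
Two-sided p-value ≈ 0.007
Since p ≈ 0.007 < α = 0.025, reject H0; the evidence is statistically significant.

t = 2.816; reject H0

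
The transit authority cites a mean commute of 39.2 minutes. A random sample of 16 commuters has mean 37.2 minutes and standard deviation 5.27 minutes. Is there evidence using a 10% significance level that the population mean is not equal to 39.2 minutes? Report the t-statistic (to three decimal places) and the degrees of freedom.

t = -1.518, df = 15

H0: μ = 39.2; H1: μ ≠ 39.2 (one-sample t-test, two-sided).
t = (x̄ − μ₀)/(s/√n) = (37.2 − 39.2)/(5.27/√16) = -1.518
df = n − 1 = 15
Two-sided p-value ≈ 0.150
Since p ≈ 0.150 > α = 0.1, fail to reject H0; the evidence is not statistically significant.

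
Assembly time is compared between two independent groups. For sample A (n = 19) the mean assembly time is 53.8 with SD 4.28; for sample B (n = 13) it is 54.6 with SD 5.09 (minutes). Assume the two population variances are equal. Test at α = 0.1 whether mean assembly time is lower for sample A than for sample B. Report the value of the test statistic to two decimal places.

-0.48

Let group 1 = sample A, group 2 = sample B. H0: μ_1 = μ_2; H1: μ_1 < μ_2 (two-sample pooled-variance t-test, left-tailed).
s_p² = [(19−1)·4.28² + (13−1)·5.09²]/(19+13−2) = 21.3543
t = (53.8 − 54.6)/√[21.3543·(1/19 + 1/13)] = -0.48
df = n₁ + n₂ − 2 = 30
p-value = P(T ≤ -0.48) ≈ 0.317
Since p ≈ 0.317 > α = 0.1, fail to reject H0; the data do not provide sufficient evidence against H0.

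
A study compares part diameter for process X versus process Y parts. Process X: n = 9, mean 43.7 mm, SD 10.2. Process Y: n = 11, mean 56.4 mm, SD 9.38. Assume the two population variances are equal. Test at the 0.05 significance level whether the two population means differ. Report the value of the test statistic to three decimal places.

Let group 1 = process X, group 2 = process Y. H0: μ_1 = μ_2; H1: μ_1 ≠ μ_2 (two-sample pooled-variance t-test, two-sided).
s_p² = [(9−1)·10.2² + (11−1)·9.38²]/(9+11−2) = 95.1202
t = (43.7 − 56.4)/√[95.1202·(1/9 + 1/11)] = -2.897
df = n₁ + n₂ − 2 = 18
Two-sided p-value ≈ 0.0096
Since p ≈ 0.0096 < α = 0.05, reject H0; the data support H1.

-2.897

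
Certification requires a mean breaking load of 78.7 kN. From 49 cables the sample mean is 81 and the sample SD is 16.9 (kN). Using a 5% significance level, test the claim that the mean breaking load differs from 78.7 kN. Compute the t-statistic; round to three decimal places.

H0: μ = 78.7; H1: μ ≠ 78.7 (one-sample t-test, two-sided).
t = (x̄ − μ₀)/(s/√n) = (81 − 78.7)/(16.9/√49) = 0.953
df = n − 1 = 48
Two-sided p-value ≈ 0.3455
Since p ≈ 0.3455 > α = 0.05, fail to reject H0; the data do not provide sufficient evidence against H0.

0.953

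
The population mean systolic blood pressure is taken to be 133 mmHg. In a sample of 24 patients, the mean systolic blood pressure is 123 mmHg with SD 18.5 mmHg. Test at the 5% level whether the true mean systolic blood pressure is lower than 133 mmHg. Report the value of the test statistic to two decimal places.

H0: μ = 133; H1: μ < 133 (one-sample t-test, left-tailed).
t = (x̄ − μ₀)/(s/√n) = (123 − 133)/(18.5/√24) = -2.65
df = n − 1 = 23
p-value = P(T ≤ -2.65) ≈ 0.0072
Since p ≈ 0.0072 < α = 0.05, reject H0; the evidence is statistically significant.

-2.65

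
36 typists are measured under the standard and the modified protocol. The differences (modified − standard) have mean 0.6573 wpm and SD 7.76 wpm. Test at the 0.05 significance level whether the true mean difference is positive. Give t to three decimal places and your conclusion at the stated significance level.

H0: μ_d = 0; H1: μ_d > 0 (paired t-test on the differences, right-tailed).
t = d̄/(s_d/√n) = 0.6573/(7.76/√36) = 0.508
df = n − 1 = 35
p-value = P(T ≥ 0.508) ≈ 0.307
Since p ≈ 0.307 > α = 0.05, fail to reject H0; the evidence is not statistically significant.

t = 0.508; fail to reject H0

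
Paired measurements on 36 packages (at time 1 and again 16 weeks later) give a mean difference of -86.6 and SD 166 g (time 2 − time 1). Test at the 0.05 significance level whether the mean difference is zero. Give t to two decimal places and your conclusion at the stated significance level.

t = -3.13; reject H0

H0: μ_d = 0; H1: μ_d ≠ 0 (paired t-test on the differences, two-sided).
t = d̄/(s_d/√n) = -86.6/(166/√36) = -3.13
df = n − 1 = 35
Two-sided p-value ≈ 0.004
Since p ≈ 0.004 < α = 0.05, reject H0; the evidence is statistically significant.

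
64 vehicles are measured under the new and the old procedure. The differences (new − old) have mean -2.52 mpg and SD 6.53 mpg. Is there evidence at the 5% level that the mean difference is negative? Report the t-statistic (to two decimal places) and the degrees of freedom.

H0: μ_d = 0; H1: μ_d < 0 (paired t-test on the differences, left-tailed).
t = d̄/(s_d/√n) = -2.52/(6.53/√64) = -3.09
df = n − 1 = 63
p-value = P(T ≤ -3.09) ≈ 0.002
Since p ≈ 0.002 < α = 0.05, reject H0; the evidence is statistically significant.

t = -3.09, df = 63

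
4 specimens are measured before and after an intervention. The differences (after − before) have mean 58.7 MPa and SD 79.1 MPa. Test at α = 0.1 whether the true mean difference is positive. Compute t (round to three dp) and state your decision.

H0: μ_d = 0; H1: μ_d > 0 (paired t-test on the differences, right-tailed).
t = d̄/(s_d/√n) = 58.7/(79.1/√4) = 1.484
df = n − 1 = 3
p-value = P(T ≥ 1.484) ≈ 0.117
Since p ≈ 0.117 > α = 0.1, fail to reject H0; the data do not provide sufficient evidence against H0.

t = 1.484; fail to reject H0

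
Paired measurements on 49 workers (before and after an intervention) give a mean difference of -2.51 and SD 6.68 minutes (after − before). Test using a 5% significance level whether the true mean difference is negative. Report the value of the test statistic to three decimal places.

-2.630

H0: μ_d = 0; H1: μ_d < 0 (paired t-test on the differences, left-tailed).
t = d̄/(s_d/√n) = -2.51/(6.68/√49) = -2.630
df = n − 1 = 48
p-value = P(T ≤ -2.630) ≈ 0.006
Since p ≈ 0.006 < α = 0.05, reject H0; the data support H1.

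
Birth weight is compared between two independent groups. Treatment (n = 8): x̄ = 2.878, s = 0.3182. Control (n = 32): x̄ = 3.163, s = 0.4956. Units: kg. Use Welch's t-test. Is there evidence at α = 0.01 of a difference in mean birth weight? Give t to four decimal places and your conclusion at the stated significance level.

t = -1.9987; fail to reject H0

Let group 1 = treatment, group 2 = control. H0: μ_1 = μ_2; H1: μ_1 ≠ μ_2 (Welch's two-sample t-test, two-sided).
t = (x̄_1 − x̄_2)/√(s_1²/n_1 + s_2²/n_2) = (2.878 − 3.163)/√(0.3182²/8 + 0.4956²/32) = -1.9987
Welch–Satterthwaite df ≈ 16.68
Two-sided p-value ≈ 0.0622
Since p ≈ 0.0622 > α = 0.01, fail to reject H0; the data do not provide sufficient evidence against H0.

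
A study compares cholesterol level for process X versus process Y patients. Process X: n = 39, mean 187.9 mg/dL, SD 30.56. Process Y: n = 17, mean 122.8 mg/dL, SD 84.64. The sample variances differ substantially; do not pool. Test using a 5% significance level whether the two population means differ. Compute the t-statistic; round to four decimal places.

3.0848

Let group 1 = process X, group 2 = process Y. H0: μ_1 = μ_2; H1: μ_1 ≠ μ_2 (Welch's two-sample t-test, two-sided).
t = (x̄_1 − x̄_2)/√(s_1²/n_1 + s_2²/n_2) = (187.9 − 122.8)/√(30.56²/39 + 84.64²/17) = 3.0848
Welch–Satterthwaite df ≈ 17.85
Two-sided p-value ≈ 0.0064
Since p ≈ 0.0064 < α = 0.05, reject H0; the data support H1.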